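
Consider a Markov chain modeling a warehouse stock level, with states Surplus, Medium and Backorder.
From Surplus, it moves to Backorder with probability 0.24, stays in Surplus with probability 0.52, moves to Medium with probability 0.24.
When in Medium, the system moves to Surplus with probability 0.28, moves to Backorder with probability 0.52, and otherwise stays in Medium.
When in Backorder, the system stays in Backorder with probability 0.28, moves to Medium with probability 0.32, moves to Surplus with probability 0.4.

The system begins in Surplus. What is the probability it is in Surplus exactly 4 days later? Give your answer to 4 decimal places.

Propagate the distribution vector 4 days from Surplus.
After 0 days: (1.0000, 0.0000, 0.0000)
After 1 day: (0.5200, 0.2400, 0.2400)
After 2 days: (0.4336, 0.2496, 0.3168)
After 3 days: (0.4221, 0.2554, 0.3226)
After 4 days: (0.4200, 0.2556, 0.3244)
P(in Surplus after 4 days) = 0.4200

0.4200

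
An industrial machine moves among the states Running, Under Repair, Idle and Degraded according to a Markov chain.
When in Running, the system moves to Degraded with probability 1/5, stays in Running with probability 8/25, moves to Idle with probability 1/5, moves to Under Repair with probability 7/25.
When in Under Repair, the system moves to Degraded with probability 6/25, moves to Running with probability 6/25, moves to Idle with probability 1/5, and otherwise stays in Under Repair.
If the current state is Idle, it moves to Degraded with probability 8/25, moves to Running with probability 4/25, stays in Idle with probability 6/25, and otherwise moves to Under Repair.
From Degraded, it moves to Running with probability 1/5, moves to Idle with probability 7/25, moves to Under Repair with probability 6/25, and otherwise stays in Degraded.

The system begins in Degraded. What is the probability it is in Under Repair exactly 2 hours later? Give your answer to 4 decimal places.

0.2784

Propagate the distribution vector 2 hours from Degraded.
After 0 hours: (0.0000, 0.0000, 0.0000, 1.0000)
After 1 hour: (0.2000, 0.2400, 0.2800, 0.2800)
After 2 hours: (0.2224, 0.2784, 0.2336, 0.2656)
P(in Under Repair after 2 hours) = 0.2784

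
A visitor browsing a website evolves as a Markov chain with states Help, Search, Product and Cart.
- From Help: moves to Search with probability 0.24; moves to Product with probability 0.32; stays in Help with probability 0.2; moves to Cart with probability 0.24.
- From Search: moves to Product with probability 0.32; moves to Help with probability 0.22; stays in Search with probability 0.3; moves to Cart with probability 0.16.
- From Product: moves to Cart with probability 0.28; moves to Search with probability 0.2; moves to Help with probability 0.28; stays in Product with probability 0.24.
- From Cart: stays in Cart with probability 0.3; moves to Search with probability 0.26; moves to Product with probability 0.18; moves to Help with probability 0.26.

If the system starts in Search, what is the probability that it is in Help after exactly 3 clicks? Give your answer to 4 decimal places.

0.2410

Propagate the distribution vector 3 clicks from Search.
After 0 clicks: (0.0000, 1.0000, 0.0000, 0.0000)
After 1 click: (0.2200, 0.3000, 0.3200, 0.1600)
After 2 clicks: (0.2412, 0.2484, 0.2720, 0.2384)
After 3 clicks: (0.2410, 0.2488, 0.2649, 0.2453)
P(in Help after 3 clicks) = 0.2410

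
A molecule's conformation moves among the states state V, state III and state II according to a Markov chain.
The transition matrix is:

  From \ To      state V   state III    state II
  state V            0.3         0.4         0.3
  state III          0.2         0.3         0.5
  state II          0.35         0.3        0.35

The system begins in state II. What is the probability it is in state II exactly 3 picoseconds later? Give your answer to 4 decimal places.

0.3859

Propagate the distribution vector 3 picoseconds from state II.
After 0 picoseconds: (0.0000, 0.0000, 1.0000)
After 1 picosecond: (0.3500, 0.3000, 0.3500)
After 2 picoseconds: (0.2875, 0.3350, 0.3775)
After 3 picoseconds: (0.2854, 0.3288, 0.3859)
P(in state II after 3 picoseconds) = 0.3859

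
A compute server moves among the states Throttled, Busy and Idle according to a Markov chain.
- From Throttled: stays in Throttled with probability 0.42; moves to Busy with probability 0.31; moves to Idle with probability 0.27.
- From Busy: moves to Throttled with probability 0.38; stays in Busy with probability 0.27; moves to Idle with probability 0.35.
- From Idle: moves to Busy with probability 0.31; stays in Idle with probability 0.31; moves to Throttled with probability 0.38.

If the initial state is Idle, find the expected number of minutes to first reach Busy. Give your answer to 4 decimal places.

Let t(s) be the expected number of minutes to first reach Busy from state s, with t(Busy) = 0. Conditioning on the first minute:
t(Throttled) = 1 + 0.42·t(Throttled) + 0.27·t(Idle)
t(Idle) = 1 + 0.38·t(Throttled) + 0.31·t(Idle)
Solving: t(Throttled) = 3.2258, t(Idle) = 3.2258.
Expected minutes from Idle to Busy: 3.2258.

3.2258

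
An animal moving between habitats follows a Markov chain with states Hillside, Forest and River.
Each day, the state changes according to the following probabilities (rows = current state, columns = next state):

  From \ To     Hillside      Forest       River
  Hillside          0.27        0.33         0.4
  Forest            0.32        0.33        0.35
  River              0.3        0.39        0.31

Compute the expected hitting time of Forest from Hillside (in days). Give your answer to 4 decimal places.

2.8408

Let t(s) be the expected number of days to first reach Forest from state s, with t(Forest) = 0. Conditioning on the first day:
t(Hillside) = 1 + 0.27·t(Hillside) + 0.4·t(River)
t(River) = 1 + 0.3·t(Hillside) + 0.31·t(River)
Solving: t(Hillside) = 2.8408, t(River) = 2.6844.
Expected days from Hillside to Forest: 2.8408.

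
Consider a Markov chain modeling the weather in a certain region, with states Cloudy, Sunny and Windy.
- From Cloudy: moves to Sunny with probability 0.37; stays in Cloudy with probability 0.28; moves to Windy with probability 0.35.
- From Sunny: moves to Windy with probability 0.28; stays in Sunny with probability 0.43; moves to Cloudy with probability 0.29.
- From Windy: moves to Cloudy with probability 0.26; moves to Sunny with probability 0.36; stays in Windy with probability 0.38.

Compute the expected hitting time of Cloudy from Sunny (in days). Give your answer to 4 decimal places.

Let t(s) be the expected number of days to first reach Cloudy from state s, with t(Cloudy) = 0. Conditioning on the first day:
t(Sunny) = 1 + 0.43·t(Sunny) + 0.28·t(Windy)
t(Windy) = 1 + 0.36·t(Sunny) + 0.38·t(Windy)
Solving: t(Sunny) = 3.5629, t(Windy) = 3.6817.
Expected days from Sunny to Cloudy: 3.5629.

3.5629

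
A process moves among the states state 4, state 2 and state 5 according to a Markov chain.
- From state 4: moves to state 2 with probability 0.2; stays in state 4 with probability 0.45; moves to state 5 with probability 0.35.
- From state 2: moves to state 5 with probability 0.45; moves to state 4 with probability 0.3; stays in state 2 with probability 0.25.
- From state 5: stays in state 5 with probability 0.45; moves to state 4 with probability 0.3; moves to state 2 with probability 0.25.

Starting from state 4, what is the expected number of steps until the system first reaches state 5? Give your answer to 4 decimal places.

2.6950

Let t(s) be the expected number of steps to first reach state 5 from state s, with t(state 5) = 0. Conditioning on the first step:
t(state 4) = 1 + 0.45·t(state 4) + 0.2·t(state 2)
t(state 2) = 1 + 0.3·t(state 4) + 0.25·t(state 2)
Solving: t(state 4) = 2.6950, t(state 2) = 2.4113.
Expected steps from state 4 to state 5: 2.6950.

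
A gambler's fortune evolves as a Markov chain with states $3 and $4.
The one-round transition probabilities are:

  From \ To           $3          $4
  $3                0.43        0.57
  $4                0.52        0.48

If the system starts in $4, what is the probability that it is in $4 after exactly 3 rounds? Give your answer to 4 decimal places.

Propagate the distribution vector 3 rounds from $4.
After 0 rounds: (0.0000, 1.0000)
After 1 round: (0.5200, 0.4800)
After 2 rounds: (0.4732, 0.5268)
After 3 rounds: (0.4774, 0.5226)
P(in $4 after 3 rounds) = 0.5226

0.5226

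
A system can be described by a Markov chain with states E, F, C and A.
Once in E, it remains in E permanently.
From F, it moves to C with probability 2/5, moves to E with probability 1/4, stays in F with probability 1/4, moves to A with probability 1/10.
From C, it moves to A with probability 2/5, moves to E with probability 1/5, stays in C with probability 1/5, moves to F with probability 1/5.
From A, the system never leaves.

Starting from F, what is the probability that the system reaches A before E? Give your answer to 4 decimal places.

0.4615

Let h(s) be the probability of absorption at A starting from transient state s. Then h(A) = 1 and h(E) = 0. By first-step analysis:
h(F) = 0.25·0 + 0.25·h(F) + 0.4·h(C) + 0.1·1
h(C) = 0.2·0 + 0.2·h(F) + 0.2·h(C) + 0.4·1
Solving: h(F) = 0.4615, h(C) = 0.6154.
Starting from F, the probability is 0.4615.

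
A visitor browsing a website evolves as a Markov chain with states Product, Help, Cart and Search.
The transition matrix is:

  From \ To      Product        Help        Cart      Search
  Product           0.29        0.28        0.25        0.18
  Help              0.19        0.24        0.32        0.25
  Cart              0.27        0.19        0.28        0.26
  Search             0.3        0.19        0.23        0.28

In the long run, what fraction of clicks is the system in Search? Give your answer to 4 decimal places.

Let the stationary distribution be π with π = πP and π_1 + π_2 + π_3 + π_4 = 1.
π_1 = 0.29·π_1 + 0.19·π_2 + 0.27·π_3 + 0.3·π_4
π_2 = 0.28·π_1 + 0.24·π_2 + 0.19·π_3 + 0.19·π_4
π_3 = 0.25·π_1 + 0.32·π_2 + 0.28·π_3 + 0.23·π_4
Solving with the normalization constraint gives π = (0.2645, 0.2251, 0.2690, 0.2414).
So the stationary probability of Search is 0.2414.

0.2414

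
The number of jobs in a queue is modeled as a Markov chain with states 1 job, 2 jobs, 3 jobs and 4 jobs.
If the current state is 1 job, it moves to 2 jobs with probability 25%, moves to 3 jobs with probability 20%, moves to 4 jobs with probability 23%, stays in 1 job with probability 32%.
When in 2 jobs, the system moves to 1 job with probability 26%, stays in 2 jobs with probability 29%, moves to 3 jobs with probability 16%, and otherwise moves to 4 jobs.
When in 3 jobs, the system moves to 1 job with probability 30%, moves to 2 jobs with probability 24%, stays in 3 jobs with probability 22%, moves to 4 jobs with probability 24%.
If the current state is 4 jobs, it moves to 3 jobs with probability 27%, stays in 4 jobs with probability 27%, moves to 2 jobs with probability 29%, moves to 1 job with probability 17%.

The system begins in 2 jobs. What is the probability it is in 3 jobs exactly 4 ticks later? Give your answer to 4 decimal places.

Propagate the distribution vector 4 ticks from 2 jobs.
After 0 ticks: (0.0000, 1.0000, 0.0000, 0.0000)
After 1 tick: (0.2600, 0.2900, 0.1600, 0.2900)
After 2 ticks: (0.2559, 0.2716, 0.2119, 0.2606)
After 3 ticks: (0.2604, 0.2692, 0.2116, 0.2588)
After 4 ticks: (0.2608, 0.2690, 0.2116, 0.2586)
P(in 3 jobs after 4 ticks) = 0.2116

0.2116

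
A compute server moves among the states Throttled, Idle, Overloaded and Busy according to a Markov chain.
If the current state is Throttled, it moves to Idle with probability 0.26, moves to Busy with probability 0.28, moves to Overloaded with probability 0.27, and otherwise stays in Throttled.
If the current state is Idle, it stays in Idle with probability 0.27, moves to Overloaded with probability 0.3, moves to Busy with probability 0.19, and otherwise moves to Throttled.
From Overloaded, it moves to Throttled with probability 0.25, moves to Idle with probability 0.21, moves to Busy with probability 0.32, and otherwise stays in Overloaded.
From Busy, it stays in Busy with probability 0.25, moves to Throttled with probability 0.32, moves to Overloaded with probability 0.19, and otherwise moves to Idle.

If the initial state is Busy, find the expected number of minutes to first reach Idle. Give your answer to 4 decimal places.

Let t(s) be the expected number of minutes to first reach Idle from state s, with t(Idle) = 0. Conditioning on the first minute:
t(Throttled) = 1 + 0.19·t(Throttled) + 0.27·t(Overloaded) + 0.28·t(Busy)
t(Overloaded) = 1 + 0.25·t(Throttled) + 0.22·t(Overloaded) + 0.32·t(Busy)
t(Busy) = 1 + 0.32·t(Throttled) + 0.19·t(Overloaded) + 0.25·t(Busy)
Solving: t(Throttled) = 4.1221, t(Overloaded) = 4.3209, t(Busy) = 4.1867.
Expected minutes from Busy to Idle: 4.1867.

4.1867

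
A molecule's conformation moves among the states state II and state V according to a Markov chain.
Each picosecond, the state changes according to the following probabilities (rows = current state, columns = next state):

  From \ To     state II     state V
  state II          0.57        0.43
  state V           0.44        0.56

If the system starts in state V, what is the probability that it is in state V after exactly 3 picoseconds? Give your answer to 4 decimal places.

0.4954

Propagate the distribution vector 3 picoseconds from state V.
After 0 picoseconds: (0.0000, 1.0000)
After 1 picosecond: (0.4400, 0.5600)
After 2 picoseconds: (0.4972, 0.5028)
After 3 picoseconds: (0.5046, 0.4954)
P(in state V after 3 picoseconds) = 0.4954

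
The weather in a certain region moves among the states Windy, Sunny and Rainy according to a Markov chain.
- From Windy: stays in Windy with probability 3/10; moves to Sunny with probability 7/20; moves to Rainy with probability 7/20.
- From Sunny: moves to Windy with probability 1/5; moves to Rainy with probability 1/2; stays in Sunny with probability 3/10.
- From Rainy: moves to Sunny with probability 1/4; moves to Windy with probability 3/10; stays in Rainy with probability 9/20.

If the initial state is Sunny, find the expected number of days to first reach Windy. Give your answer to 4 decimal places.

4.0385

Let t(s) be the expected number of days to first reach Windy from state s, with t(Windy) = 0. Conditioning on the first day:
t(Sunny) = 1 + 0.3·t(Sunny) + 0.5·t(Rainy)
t(Rainy) = 1 + 0.25·t(Sunny) + 0.45·t(Rainy)
Solving: t(Sunny) = 4.0385, t(Rainy) = 3.6538.
Expected days from Sunny to Windy: 4.0385.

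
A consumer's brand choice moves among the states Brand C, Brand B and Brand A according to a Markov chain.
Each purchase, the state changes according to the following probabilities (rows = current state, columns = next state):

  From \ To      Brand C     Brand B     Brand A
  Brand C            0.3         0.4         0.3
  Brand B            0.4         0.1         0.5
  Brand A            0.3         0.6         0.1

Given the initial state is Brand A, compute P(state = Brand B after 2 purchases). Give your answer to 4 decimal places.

0.2400

Sum over the intermediate state after 1 purchase:
P = P(Brand A→Brand C)·P(Brand C→Brand B) + P(Brand A→Brand B)·P(Brand B→Brand B) + P(Brand A→Brand A)·P(Brand A→Brand B)
  = 0.3×0.4 + 0.6×0.1 + 0.1×0.6
  = 0.1200 + 0.0600 + 0.0600 = 0.2400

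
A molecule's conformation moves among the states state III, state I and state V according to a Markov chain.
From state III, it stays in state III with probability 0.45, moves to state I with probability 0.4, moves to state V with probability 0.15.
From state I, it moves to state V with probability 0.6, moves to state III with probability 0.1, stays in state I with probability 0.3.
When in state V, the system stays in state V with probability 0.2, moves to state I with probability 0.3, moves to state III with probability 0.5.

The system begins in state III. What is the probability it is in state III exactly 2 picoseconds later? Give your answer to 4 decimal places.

Sum over the intermediate state after 1 picosecond:
P = P(state III→state III)·P(state III→state III) + P(state III→state I)·P(state I→state III) + P(state III→state V)·P(state V→state III)
  = 0.45×0.45 + 0.4×0.1 + 0.15×0.5
  = 0.2025 + 0.0400 + 0.0750 = 0.3175

0.3175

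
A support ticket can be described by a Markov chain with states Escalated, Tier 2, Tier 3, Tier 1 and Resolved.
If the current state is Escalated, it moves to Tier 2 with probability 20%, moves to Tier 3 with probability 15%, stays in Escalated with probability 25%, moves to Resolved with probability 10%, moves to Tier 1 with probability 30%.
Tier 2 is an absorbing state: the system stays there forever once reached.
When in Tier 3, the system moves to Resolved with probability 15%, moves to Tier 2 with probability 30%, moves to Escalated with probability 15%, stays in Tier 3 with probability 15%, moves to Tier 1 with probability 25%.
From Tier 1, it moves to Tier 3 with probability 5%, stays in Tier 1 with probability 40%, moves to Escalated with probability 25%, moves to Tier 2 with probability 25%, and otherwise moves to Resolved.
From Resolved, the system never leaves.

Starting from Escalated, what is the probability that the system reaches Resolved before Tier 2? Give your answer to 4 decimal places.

0.2819

Let h(s) be the probability of absorption at Resolved starting from transient state s. Then h(Resolved) = 1 and h(Tier 2) = 0. By first-step analysis:
h(Escalated) = 0.25·h(Escalated) + 0.2·0 + 0.15·h(Tier 3) + 0.3·h(Tier 1) + 0.1·1
h(Tier 3) = 0.15·h(Escalated) + 0.3·0 + 0.15·h(Tier 3) + 0.25·h(Tier 1) + 0.15·1
h(Tier 1) = 0.25·h(Escalated) + 0.25·0 + 0.05·h(Tier 3) + 0.4·h(Tier 1) + 0.05·1
Solving: h(Escalated) = 0.2819, h(Tier 3) = 0.2924, h(Tier 1) = 0.2252.
Starting from Escalated, the probability is 0.2819.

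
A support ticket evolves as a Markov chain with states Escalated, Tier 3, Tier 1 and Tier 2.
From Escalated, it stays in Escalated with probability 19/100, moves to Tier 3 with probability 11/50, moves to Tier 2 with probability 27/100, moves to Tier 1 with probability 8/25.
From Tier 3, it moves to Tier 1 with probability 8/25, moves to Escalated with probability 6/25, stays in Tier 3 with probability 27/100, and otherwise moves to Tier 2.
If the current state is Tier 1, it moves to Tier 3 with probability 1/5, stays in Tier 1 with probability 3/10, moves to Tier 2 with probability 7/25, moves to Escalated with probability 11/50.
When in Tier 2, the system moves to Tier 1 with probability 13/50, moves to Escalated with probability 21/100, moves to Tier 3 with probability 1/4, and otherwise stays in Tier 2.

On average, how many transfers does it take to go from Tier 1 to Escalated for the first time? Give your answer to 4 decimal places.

4.5040

Let t(s) be the expected number of transfers to first reach Escalated from state s, with t(Escalated) = 0. Conditioning on the first transfer:
t(Tier 3) = 1 + 0.27·t(Tier 3) + 0.32·t(Tier 1) + 0.17·t(Tier 2)
t(Tier 1) = 1 + 0.2·t(Tier 3) + 0.3·t(Tier 1) + 0.28·t(Tier 2)
t(Tier 2) = 1 + 0.25·t(Tier 3) + 0.26·t(Tier 1) + 0.28·t(Tier 2)
Solving: t(Tier 3) = 4.4024, t(Tier 1) = 4.5040, t(Tier 2) = 4.5439.
Expected transfers from Tier 1 to Escalated: 4.5040.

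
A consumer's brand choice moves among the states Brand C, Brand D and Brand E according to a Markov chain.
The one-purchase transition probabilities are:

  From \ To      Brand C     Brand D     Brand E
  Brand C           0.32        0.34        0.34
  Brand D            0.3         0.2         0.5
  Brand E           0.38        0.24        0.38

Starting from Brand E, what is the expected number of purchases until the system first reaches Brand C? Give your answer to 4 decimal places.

Let t(s) be the expected number of purchases to first reach Brand C from state s, with t(Brand C) = 0. Conditioning on the first purchase:
t(Brand D) = 1 + 0.2·t(Brand D) + 0.5·t(Brand E)
t(Brand E) = 1 + 0.24·t(Brand D) + 0.38·t(Brand E)
Solving: t(Brand D) = 2.9787, t(Brand E) = 2.7660.
Expected purchases from Brand E to Brand C: 2.7660.

2.7660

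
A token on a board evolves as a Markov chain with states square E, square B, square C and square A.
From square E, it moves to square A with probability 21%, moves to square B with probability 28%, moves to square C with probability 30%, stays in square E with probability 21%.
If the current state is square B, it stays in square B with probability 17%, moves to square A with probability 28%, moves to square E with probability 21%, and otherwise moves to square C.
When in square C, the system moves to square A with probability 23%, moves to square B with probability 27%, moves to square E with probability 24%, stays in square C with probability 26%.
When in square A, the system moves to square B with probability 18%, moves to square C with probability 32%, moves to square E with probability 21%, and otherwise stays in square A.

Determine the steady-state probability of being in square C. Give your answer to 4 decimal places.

0.3020

Let the stationary distribution be π with π = πP and π_1 + π_2 + π_3 + π_4 = 1.
π_1 = 0.21·π_1 + 0.21·π_2 + 0.24·π_3 + 0.21·π_4
π_2 = 0.28·π_1 + 0.17·π_2 + 0.27·π_3 + 0.18·π_4
π_3 = 0.3·π_1 + 0.34·π_2 + 0.26·π_3 + 0.32·π_4
Solving with the normalization constraint gives π = (0.2191, 0.2268, 0.3020, 0.2521).
So the stationary probability of square C is 0.3020.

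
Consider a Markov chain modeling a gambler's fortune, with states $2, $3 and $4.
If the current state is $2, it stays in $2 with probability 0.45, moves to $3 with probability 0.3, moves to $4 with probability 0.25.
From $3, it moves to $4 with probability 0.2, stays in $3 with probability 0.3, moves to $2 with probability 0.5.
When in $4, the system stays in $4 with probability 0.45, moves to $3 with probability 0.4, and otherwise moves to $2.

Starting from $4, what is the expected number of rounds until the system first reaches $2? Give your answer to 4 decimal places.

Let t(s) be the expected number of rounds to first reach $2 from state s, with t($2) = 0. Conditioning on the first round:
t($3) = 1 + 0.3·t($3) + 0.2·t($4)
t($4) = 1 + 0.4·t($3) + 0.45·t($4)
Solving: t($3) = 2.4590, t($4) = 3.6066.
Expected rounds from $4 to $2: 3.6066.

3.6066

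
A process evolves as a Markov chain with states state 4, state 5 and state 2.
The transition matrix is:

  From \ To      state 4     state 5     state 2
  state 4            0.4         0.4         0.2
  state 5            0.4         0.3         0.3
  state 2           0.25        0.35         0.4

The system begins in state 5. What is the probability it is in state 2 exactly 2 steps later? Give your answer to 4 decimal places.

Sum over the intermediate state after 1 step:
P = P(state 5→state 4)·P(state 4→state 2) + P(state 5→state 5)·P(state 5→state 2) + P(state 5→state 2)·P(state 2→state 2)
  = 0.4×0.2 + 0.3×0.3 + 0.3×0.4
  = 0.0800 + 0.0900 + 0.1200 = 0.2900

0.2900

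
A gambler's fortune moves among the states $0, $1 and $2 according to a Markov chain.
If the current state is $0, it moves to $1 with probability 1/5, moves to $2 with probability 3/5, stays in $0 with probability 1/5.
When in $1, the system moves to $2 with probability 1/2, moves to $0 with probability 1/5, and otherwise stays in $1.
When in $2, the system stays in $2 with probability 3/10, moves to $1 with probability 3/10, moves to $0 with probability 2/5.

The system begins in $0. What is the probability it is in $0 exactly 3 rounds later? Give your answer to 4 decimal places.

Propagate the distribution vector 3 rounds from $0.
After 0 rounds: (1.0000, 0.0000, 0.0000)
After 1 round: (0.2000, 0.2000, 0.6000)
After 2 rounds: (0.3200, 0.2800, 0.4000)
After 3 rounds: (0.2800, 0.2680, 0.4520)
P(in $0 after 3 rounds) = 0.2800

0.2800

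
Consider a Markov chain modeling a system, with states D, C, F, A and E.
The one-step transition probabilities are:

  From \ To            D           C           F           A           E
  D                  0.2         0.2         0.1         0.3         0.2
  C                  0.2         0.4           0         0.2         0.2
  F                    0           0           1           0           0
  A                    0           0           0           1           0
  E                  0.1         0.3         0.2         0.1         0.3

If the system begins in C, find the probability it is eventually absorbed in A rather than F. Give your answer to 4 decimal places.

Let h(s) be the probability of absorption at A starting from transient state s. Then h(A) = 1 and h(F) = 0. By first-step analysis:
h(D) = 0.2·h(D) + 0.2·h(C) + 0.1·0 + 0.3·1 + 0.2·h(E)
h(C) = 0.2·h(D) + 0.4·h(C) + 0.2·1 + 0.2·h(E)
h(E) = 0.1·h(D) + 0.3·h(C) + 0.2·0 + 0.1·1 + 0.3·h(E)
Solving: h(D) = 0.7069, h(C) = 0.7586, h(E) = 0.5690.
Starting from C, the probability is 0.7586.

0.7586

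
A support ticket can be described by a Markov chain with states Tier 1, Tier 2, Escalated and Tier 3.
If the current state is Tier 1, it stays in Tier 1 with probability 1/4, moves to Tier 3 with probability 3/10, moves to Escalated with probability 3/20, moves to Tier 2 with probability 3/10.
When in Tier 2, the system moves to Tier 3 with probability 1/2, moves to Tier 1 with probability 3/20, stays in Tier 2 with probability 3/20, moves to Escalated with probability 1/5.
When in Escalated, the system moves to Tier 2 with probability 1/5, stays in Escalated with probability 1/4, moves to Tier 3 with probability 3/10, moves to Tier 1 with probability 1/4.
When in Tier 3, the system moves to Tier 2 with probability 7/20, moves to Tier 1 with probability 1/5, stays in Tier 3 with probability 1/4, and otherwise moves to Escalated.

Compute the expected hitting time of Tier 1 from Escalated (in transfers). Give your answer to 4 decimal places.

4.7693

Let t(s) be the expected number of transfers to first reach Tier 1 from state s, with t(Tier 1) = 0. Conditioning on the first transfer:
t(Tier 2) = 1 + 0.15·t(Tier 2) + 0.2·t(Escalated) + 0.5·t(Tier 3)
t(Escalated) = 1 + 0.2·t(Tier 2) + 0.25·t(Escalated) + 0.3·t(Tier 3)
t(Tier 3) = 1 + 0.35·t(Tier 2) + 0.2·t(Escalated) + 0.25·t(Tier 3)
Solving: t(Tier 2) = 5.2807, t(Escalated) = 4.7693, t(Tier 3) = 5.0695.
Expected transfers from Escalated to Tier 1: 4.7693.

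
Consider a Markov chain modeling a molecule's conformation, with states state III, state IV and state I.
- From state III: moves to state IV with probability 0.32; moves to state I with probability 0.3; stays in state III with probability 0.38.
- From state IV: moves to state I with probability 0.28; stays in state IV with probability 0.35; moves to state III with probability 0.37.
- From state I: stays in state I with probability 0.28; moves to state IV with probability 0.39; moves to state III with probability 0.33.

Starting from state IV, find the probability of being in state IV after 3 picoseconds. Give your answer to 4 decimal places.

Propagate the distribution vector 3 picoseconds from state IV.
After 0 picoseconds: (0.0000, 1.0000, 0.0000)
After 1 picosecond: (0.3700, 0.3500, 0.2800)
After 2 picoseconds: (0.3625, 0.3501, 0.2874)
After 3 picoseconds: (0.3621, 0.3506, 0.2873)
P(in state IV after 3 picoseconds) = 0.3506

0.3506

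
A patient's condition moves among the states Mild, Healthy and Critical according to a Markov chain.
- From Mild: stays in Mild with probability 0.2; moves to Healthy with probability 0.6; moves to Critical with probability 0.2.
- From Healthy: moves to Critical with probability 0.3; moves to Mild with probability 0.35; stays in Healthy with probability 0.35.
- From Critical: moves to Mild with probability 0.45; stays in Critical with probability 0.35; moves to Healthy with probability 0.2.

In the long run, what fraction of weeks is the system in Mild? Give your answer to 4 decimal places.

0.3288

Let the stationary distribution be π with π = πP and π_1 + π_2 + π_3 = 1.
π_1 = 0.2·π_1 + 0.35·π_2 + 0.45·π_3
π_2 = 0.6·π_1 + 0.35·π_2 + 0.2·π_3
Solving with the normalization constraint gives π = (0.3288, 0.3900, 0.2812).
So the stationary probability of Mild is 0.3288.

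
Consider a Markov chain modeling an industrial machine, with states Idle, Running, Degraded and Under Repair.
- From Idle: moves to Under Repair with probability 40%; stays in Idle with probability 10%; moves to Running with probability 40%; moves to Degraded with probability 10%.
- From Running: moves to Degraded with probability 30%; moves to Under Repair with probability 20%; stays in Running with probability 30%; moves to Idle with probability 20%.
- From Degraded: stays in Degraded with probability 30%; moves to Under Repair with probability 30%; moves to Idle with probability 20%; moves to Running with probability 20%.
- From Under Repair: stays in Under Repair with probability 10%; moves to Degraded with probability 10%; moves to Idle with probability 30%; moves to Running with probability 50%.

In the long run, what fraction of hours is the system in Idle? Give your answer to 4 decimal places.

0.2035

Let the stationary distribution be π with π = πP and π_1 + π_2 + π_3 + π_4 = 1.
π_1 = 0.1·π_1 + 0.2·π_2 + 0.2·π_3 + 0.3·π_4
π_2 = 0.4·π_1 + 0.3·π_2 + 0.2·π_3 + 0.5·π_4
π_3 = 0.1·π_1 + 0.3·π_2 + 0.3·π_3 + 0.1·π_4
Solving with the normalization constraint gives π = (0.2035, 0.3468, 0.2117, 0.2381).
So the stationary probability of Idle is 0.2035.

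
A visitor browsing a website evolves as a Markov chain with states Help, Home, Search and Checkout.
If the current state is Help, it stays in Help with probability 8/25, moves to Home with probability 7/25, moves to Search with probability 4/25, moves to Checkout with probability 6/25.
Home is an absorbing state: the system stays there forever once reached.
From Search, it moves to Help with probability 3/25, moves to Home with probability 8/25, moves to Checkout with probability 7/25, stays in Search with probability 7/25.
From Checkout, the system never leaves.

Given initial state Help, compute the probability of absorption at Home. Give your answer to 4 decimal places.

Let h(s) be the probability of absorption at Home starting from transient state s. Then h(Home) = 1 and h(Checkout) = 0. By first-step analysis:
h(Help) = 0.32·h(Help) + 0.28·1 + 0.16·h(Search) + 0.24·0
h(Search) = 0.12·h(Help) + 0.32·1 + 0.28·h(Search) + 0.28·0
Solving: h(Help) = 0.5374, h(Search) = 0.5340.
Starting from Help, the probability is 0.5374.

0.5374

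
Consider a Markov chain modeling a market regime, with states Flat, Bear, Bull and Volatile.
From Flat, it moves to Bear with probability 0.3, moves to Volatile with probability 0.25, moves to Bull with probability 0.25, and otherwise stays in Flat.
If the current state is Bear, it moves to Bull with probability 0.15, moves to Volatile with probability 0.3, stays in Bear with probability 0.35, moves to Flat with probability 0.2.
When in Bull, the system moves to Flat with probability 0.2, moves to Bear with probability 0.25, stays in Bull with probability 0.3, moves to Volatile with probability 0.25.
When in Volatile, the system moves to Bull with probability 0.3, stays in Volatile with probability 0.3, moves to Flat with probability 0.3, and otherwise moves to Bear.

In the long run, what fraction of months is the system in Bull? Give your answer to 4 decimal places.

Let the stationary distribution be π with π = πP and π_1 + π_2 + π_3 + π_4 = 1.
π_1 = 0.2·π_1 + 0.2·π_2 + 0.2·π_3 + 0.3·π_4
π_2 = 0.3·π_1 + 0.35·π_2 + 0.25·π_3 + 0.1·π_4
π_3 = 0.25·π_1 + 0.15·π_2 + 0.3·π_3 + 0.3·π_4
Solving with the normalization constraint gives π = (0.2276, 0.2444, 0.2520, 0.2760).
So the stationary probability of Bull is 0.2520.

0.2520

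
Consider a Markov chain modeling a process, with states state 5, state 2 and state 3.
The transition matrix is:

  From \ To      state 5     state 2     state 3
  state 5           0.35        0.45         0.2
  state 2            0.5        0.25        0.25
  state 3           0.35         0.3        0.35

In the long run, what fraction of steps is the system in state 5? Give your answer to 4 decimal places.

0.4015

Let the stationary distribution be π with π = πP and π_1 + π_2 + π_3 = 1.
π_1 = 0.35·π_1 + 0.5·π_2 + 0.35·π_3
π_2 = 0.45·π_1 + 0.25·π_2 + 0.3·π_3
Solving with the normalization constraint gives π = (0.4015, 0.3431, 0.2555).
So the stationary probability of state 5 is 0.4015.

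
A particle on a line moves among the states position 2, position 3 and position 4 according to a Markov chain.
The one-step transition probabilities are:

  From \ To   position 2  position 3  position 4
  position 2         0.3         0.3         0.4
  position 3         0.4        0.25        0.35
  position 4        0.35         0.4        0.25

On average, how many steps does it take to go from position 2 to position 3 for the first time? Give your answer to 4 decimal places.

2.9870

Let t(s) be the expected number of steps to first reach position 3 from state s, with t(position 3) = 0. Conditioning on the first step:
t(position 2) = 1 + 0.3·t(position 2) + 0.4·t(position 4)
t(position 4) = 1 + 0.35·t(position 2) + 0.25·t(position 4)
Solving: t(position 2) = 2.9870, t(position 4) = 2.7273.
Expected steps from position 2 to position 3: 2.9870.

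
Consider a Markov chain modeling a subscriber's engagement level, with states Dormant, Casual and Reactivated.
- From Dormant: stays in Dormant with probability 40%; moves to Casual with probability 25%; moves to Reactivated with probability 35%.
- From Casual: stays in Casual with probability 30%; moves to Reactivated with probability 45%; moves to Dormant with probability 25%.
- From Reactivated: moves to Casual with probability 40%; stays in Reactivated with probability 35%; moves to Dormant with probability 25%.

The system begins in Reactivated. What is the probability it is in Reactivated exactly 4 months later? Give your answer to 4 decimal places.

Propagate the distribution vector 4 months from Reactivated.
After 0 months: (0.0000, 0.0000, 1.0000)
After 1 month: (0.2500, 0.4000, 0.3500)
After 2 months: (0.2875, 0.3225, 0.3900)
After 3 months: (0.2931, 0.3246, 0.3823)
After 4 months: (0.2940, 0.3236, 0.3825)
P(in Reactivated after 4 months) = 0.3825

0.3825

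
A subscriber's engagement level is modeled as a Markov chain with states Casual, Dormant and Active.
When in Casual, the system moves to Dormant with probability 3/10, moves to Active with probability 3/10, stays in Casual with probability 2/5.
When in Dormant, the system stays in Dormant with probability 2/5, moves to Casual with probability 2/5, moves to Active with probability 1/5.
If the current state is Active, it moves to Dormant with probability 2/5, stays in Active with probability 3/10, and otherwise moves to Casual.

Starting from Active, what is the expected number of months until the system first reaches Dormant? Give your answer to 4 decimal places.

2.7273

Let t(s) be the expected number of months to first reach Dormant from state s, with t(Dormant) = 0. Conditioning on the first month:
t(Casual) = 1 + 0.4·t(Casual) + 0.3·t(Active)
t(Active) = 1 + 0.3·t(Casual) + 0.3·t(Active)
Solving: t(Casual) = 3.0303, t(Active) = 2.7273.
Expected months from Active to Dormant: 2.7273.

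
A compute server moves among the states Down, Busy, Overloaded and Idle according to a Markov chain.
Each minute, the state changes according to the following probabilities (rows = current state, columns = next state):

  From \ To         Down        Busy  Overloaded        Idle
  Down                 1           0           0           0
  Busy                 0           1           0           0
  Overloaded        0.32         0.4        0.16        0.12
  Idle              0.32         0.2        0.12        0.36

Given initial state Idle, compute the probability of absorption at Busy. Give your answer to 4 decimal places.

Let h(s) be the probability of absorption at Busy starting from transient state s. Then h(Busy) = 1 and h(Down) = 0. By first-step analysis:
h(Overloaded) = 0.32·0 + 0.4·1 + 0.16·h(Overloaded) + 0.12·h(Idle)
h(Idle) = 0.32·0 + 0.2·1 + 0.12·h(Overloaded) + 0.36·h(Idle)
Solving: h(Overloaded) = 0.5352, h(Idle) = 0.4128.
Starting from Idle, the probability is 0.4128.

0.4128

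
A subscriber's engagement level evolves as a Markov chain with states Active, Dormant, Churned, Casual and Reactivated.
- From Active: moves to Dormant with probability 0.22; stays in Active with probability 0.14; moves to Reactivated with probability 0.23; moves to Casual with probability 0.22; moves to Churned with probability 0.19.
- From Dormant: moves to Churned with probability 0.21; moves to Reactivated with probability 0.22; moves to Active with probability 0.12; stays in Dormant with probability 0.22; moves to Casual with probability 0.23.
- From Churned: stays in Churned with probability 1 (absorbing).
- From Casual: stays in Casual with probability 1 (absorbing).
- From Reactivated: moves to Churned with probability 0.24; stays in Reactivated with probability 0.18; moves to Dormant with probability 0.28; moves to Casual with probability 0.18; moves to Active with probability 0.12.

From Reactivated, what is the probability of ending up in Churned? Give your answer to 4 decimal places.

0.5335

Let h(s) be the probability of absorption at Churned starting from transient state s. Then h(Churned) = 1 and h(Casual) = 0. By first-step analysis:
h(Active) = 0.14·h(Active) + 0.22·h(Dormant) + 0.19·1 + 0.22·0 + 0.23·h(Reactivated)
h(Dormant) = 0.12·h(Active) + 0.22·h(Dormant) + 0.21·1 + 0.23·0 + 0.22·h(Reactivated)
h(Reactivated) = 0.12·h(Active) + 0.28·h(Dormant) + 0.24·1 + 0.18·0 + 0.18·h(Reactivated)
Solving: h(Active) = 0.4903, h(Dormant) = 0.4951, h(Reactivated) = 0.5335.
Starting from Reactivated, the probability is 0.5335.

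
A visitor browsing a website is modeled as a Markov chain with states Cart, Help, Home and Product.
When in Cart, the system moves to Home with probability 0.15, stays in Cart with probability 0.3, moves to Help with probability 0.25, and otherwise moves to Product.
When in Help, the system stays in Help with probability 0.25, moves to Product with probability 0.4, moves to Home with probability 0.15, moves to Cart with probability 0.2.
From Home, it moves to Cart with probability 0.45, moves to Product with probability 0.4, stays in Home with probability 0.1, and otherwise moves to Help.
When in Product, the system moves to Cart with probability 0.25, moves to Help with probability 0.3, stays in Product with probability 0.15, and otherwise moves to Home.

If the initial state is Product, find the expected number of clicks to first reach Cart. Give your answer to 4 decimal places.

Let t(s) be the expected number of clicks to first reach Cart from state s, with t(Cart) = 0. Conditioning on the first click:
t(Help) = 1 + 0.25·t(Help) + 0.15·t(Home) + 0.4·t(Product)
t(Home) = 1 + 0.05·t(Help) + 0.1·t(Home) + 0.4·t(Product)
t(Product) = 1 + 0.3·t(Help) + 0.3·t(Home) + 0.15·t(Product)
Solving: t(Help) = 3.8002, t(Home) = 2.8954, t(Product) = 3.5396.
Expected clicks from Product to Cart: 3.5396.

3.5396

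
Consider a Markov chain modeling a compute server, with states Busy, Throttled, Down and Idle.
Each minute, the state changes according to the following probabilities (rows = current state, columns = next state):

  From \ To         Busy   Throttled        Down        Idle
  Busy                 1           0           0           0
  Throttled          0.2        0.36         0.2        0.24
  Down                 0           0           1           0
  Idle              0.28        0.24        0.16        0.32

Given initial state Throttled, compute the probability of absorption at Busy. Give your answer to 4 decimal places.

0.5381

Let h(s) be the probability of absorption at Busy starting from transient state s. Then h(Busy) = 1 and h(Down) = 0. By first-step analysis:
h(Throttled) = 0.2·1 + 0.36·h(Throttled) + 0.2·0 + 0.24·h(Idle)
h(Idle) = 0.28·1 + 0.24·h(Throttled) + 0.16·0 + 0.32·h(Idle)
Solving: h(Throttled) = 0.5381, h(Idle) = 0.6017.
Starting from Throttled, the probability is 0.5381.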